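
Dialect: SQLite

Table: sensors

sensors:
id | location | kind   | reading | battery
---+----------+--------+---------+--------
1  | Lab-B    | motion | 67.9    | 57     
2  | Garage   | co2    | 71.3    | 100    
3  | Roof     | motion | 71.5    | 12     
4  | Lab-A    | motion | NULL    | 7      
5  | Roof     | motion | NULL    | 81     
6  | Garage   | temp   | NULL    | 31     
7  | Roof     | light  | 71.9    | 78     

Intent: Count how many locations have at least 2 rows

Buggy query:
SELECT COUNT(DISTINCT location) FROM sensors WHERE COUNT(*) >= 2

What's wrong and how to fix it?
Bug: WHERE filters individual rows, not groups, so a group-level COUNT is invalid there

Fix: Use a subquery that GROUPs and filters with HAVING, then count its rows

Corrected query:
SELECT COUNT(*) FROM (SELECT location FROM sensors GROUP BY location HAVING COUNT(*) >= 2)

Result:
COUNT(*)
--------
2       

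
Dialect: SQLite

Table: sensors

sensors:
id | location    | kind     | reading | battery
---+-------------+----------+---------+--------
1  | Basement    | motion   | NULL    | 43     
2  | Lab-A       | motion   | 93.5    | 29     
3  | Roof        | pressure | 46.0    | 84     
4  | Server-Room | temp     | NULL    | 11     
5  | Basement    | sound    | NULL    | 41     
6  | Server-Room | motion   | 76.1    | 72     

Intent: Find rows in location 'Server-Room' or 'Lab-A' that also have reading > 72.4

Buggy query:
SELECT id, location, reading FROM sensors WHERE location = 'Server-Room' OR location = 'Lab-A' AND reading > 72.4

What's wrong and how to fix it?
Bug: AND binds tighter than OR, so this parses as location = 'Server-Room' OR (location = 'Lab-A' AND reading > 72.4)

Fix: Add parentheses around the OR so the AND applies to both alternatives

Corrected query:
SELECT id, location, reading FROM sensors WHERE (location = 'Server-Room' OR location = 'Lab-A') AND reading > 72.4

Result:
id | location    | reading
---+-------------+--------
2  | Lab-A       | 93.5   
6  | Server-Room | 76.1   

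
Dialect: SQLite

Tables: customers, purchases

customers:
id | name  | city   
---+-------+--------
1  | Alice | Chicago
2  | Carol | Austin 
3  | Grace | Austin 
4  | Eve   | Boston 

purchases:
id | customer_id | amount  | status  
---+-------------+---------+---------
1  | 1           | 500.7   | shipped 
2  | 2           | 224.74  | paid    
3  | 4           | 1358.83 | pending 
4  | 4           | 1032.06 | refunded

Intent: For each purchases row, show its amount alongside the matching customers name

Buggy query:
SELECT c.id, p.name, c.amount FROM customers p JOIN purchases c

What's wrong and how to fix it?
Bug: Missing join condition: each purchases row is matched to all customers rows instead of just its own

Fix: Add ON c.customer_id = p.id to the JOIN

Corrected query:
SELECT c.id, p.name, c.amount FROM customers p JOIN purchases c ON c.customer_id = p.id

Result:
id | name  | amount 
---+-------+--------
1  | Alice | 500.7  
2  | Carol | 224.74 
3  | Eve   | 1358.83
4  | Eve   | 1032.06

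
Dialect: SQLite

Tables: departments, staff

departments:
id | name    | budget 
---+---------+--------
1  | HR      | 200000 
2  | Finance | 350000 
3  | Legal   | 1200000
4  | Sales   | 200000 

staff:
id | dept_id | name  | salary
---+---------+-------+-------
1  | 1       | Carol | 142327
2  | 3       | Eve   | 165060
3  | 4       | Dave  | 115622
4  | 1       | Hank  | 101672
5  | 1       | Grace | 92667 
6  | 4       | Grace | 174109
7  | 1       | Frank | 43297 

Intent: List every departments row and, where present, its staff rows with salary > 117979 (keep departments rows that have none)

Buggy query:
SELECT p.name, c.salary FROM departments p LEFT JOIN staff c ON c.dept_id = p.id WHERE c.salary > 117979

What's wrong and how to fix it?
Bug: Filtering c.salary in WHERE discards the NULL rows produced by LEFT JOIN, turning it into an inner join

Fix: Put 'c.salary > 117979' in the JOIN's ON clause instead of WHERE

Corrected query:
SELECT p.name, c.salary FROM departments p LEFT JOIN staff c ON c.dept_id = p.id AND c.salary > 117979

Result:
name    | salary
--------+-------
HR      | 142327
Finance | NULL  
Legal   | 165060
Sales   | 174109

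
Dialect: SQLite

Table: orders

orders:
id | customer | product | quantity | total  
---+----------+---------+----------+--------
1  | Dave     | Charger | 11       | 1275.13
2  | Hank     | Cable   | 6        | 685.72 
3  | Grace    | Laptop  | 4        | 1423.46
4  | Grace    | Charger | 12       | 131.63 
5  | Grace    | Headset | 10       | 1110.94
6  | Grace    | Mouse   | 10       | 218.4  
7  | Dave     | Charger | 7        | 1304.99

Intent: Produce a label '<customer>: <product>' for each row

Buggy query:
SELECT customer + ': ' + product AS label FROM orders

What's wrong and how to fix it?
Bug: '+' is numeric addition; on text columns SQLite converts them to 0 instead of concatenating

Fix: Replace + with || to concatenate text

Corrected query:
SELECT customer || ': ' || product AS label FROM orders

Result:
label         
--------------
Dave: Charger 
Hank: Cable   
Grace: Laptop 
Grace: Charger
Grace: Headset
Grace: Mouse  
Dave: Charger 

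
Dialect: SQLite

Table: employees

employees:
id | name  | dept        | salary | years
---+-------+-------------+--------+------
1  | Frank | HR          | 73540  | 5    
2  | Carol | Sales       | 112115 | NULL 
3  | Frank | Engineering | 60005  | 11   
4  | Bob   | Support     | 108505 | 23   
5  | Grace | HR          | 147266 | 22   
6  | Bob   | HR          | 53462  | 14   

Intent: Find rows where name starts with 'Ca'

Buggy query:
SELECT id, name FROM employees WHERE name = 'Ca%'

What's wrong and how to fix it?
Bug: '=' compares the literal string including the % character; pattern matching needs LIKE

Fix: Use LIKE for wildcard pattern matching

Corrected query:
SELECT id, name FROM employees WHERE name LIKE 'Ca%'

Result:
id | name 
---+------
2  | Carol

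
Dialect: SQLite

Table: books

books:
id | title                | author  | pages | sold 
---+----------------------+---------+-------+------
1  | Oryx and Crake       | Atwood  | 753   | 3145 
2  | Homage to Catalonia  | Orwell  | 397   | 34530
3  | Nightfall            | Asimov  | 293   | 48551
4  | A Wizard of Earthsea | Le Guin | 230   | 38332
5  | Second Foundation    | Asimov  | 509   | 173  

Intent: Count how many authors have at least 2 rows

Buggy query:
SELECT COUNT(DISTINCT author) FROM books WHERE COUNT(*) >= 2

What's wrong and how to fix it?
Bug: WHERE filters individual rows, not groups, so a group-level COUNT is invalid there

Fix: Group first with HAVING COUNT(*) >= 2, then COUNT the resulting groups

Corrected query:
SELECT COUNT(*) FROM (SELECT author FROM books GROUP BY author HAVING COUNT(*) >= 2)

Result:
COUNT(*)
--------
1       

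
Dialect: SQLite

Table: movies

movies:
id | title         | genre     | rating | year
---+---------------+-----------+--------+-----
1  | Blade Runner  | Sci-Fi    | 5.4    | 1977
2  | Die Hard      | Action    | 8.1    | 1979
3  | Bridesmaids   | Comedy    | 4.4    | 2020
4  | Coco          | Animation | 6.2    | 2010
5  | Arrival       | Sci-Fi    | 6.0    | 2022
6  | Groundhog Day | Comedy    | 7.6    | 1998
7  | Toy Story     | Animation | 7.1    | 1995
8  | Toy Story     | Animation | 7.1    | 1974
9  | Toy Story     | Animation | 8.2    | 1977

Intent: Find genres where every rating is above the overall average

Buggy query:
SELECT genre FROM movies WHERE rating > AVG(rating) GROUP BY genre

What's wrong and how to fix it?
Bug: AVG() is an aggregate; it can't sit directly in WHERE

Fix: Use a subquery for AVG and a HAVING MIN(...) filter so the condition holds for every row in the group

Corrected query:
SELECT genre FROM movies GROUP BY genre HAVING MIN(rating) > (SELECT AVG(rating) FROM movies)

Result:
genre 
------
Action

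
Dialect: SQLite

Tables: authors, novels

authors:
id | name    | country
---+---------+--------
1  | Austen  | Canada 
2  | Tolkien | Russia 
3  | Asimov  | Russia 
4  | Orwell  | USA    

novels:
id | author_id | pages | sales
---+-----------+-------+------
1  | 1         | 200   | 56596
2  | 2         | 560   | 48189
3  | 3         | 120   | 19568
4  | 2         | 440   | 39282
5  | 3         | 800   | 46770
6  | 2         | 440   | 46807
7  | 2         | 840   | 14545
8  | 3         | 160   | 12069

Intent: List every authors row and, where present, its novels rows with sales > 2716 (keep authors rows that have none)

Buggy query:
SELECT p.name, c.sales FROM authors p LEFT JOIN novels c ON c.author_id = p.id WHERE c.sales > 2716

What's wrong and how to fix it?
Bug: Filtering c.sales in WHERE discards the NULL rows produced by LEFT JOIN, turning it into an inner join

Fix: Move the right-table condition into the ON clause so unmatched parents are kept

Corrected query:
SELECT p.name, c.sales FROM authors p LEFT JOIN novels c ON c.author_id = p.id AND c.sales > 2716

Result:
name    | sales
--------+------
Austen  | 56596
Tolkien | 14545
Tolkien | 39282
Tolkien | 46807
Tolkien | 48189
Asimov  | 12069
Asimov  | 19568
Asimov  | 46770
Orwell  | NULL 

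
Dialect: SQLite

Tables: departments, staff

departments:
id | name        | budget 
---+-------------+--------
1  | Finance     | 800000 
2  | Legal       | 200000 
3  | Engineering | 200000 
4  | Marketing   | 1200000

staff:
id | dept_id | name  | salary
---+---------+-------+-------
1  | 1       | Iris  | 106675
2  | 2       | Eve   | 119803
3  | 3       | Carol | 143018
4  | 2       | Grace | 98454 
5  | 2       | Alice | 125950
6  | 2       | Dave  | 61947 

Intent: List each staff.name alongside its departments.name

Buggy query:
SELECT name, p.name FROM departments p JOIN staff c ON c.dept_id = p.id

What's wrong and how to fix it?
Bug: 'name' exists in both joined tables, so the database can't tell which one is meant

Fix: Prefix ambiguous columns with the table alias

Corrected query:
SELECT c.name, p.name FROM departments p JOIN staff c ON c.dept_id = p.id

Result:
name  | name       
------+------------
Iris  | Finance    
Eve   | Legal      
Carol | Engineering
Grace | Legal      
Alice | Legal      
Dave  | Legal      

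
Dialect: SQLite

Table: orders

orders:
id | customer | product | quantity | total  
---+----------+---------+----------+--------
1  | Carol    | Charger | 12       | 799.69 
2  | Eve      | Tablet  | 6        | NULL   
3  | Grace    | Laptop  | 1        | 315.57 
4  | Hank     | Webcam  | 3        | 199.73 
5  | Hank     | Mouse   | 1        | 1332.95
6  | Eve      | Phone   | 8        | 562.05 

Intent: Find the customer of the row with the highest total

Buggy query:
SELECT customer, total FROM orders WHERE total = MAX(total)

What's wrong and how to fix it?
Bug: WHERE is evaluated per row; an aggregate over the whole table isn't defined there

Fix: Wrap MAX in a scalar subquery so WHERE compares against a single value

Corrected query:
SELECT customer, total FROM orders WHERE total = (SELECT MAX(total) FROM orders)

Result:
customer | total  
---------+--------
Hank     | 1332.95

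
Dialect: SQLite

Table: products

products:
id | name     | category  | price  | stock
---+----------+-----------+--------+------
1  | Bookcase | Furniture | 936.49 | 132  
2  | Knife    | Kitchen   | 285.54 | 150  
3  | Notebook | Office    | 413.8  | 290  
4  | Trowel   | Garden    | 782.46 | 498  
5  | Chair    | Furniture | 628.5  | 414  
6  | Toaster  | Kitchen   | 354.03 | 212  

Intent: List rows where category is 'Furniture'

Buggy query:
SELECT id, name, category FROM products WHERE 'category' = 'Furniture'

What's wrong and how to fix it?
Bug: 'category' in single quotes is a string literal, not the column; the comparison is literal-vs-literal and never true

Fix: Remove the quotes around the column name (or use double quotes for an identifier)

Corrected query:
SELECT id, name, category FROM products WHERE category = 'Furniture'

Result:
id | name     | category 
---+----------+----------
1  | Bookcase | Furniture
5  | Chair    | Furniture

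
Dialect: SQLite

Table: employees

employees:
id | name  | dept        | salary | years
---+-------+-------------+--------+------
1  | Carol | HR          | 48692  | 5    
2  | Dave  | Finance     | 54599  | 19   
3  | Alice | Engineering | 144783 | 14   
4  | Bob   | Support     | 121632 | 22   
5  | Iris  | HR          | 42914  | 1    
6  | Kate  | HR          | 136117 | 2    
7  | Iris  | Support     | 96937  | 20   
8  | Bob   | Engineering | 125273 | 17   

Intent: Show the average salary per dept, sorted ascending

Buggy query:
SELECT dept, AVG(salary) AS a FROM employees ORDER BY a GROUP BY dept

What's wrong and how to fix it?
Bug: ORDER BY appears before GROUP BY; SQL clause order requires GROUP BY first

Fix: Reorder: SELECT … FROM … GROUP BY … ORDER BY …

Corrected query:
SELECT dept, AVG(salary) AS a FROM employees GROUP BY dept ORDER BY a

Result:
dept        | a           
------------+-------------
Finance     | 54599       
HR          | 75907.666667
Support     | 109284.5    
Engineering | 135028      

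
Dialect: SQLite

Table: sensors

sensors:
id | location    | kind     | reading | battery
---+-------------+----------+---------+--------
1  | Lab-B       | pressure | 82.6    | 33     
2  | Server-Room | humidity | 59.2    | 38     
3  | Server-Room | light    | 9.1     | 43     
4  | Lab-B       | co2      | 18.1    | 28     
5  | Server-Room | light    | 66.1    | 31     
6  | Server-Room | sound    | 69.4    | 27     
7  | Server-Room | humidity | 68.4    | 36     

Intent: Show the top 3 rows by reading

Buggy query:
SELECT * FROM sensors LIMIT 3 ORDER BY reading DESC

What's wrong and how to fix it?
Bug: ORDER BY cannot follow LIMIT; LIMIT is the final clause

Fix: Sort with ORDER BY, then apply LIMIT

Corrected query:
SELECT * FROM sensors ORDER BY reading DESC LIMIT 3

Result:
id | location    | kind     | reading | battery
---+-------------+----------+---------+--------
1  | Lab-B       | pressure | 82.6    | 33     
6  | Server-Room | sound    | 69.4    | 27     
7  | Server-Room | humidity | 68.4    | 36     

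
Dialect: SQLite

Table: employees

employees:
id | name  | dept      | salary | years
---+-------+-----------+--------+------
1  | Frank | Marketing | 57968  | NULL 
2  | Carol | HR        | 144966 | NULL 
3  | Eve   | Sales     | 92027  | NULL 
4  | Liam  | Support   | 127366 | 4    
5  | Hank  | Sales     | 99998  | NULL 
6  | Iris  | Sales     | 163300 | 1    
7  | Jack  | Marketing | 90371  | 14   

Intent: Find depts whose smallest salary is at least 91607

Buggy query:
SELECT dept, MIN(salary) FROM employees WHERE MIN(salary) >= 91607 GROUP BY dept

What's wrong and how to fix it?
Bug: Aggregates like MIN are computed per group after WHERE runs

Fix: Use HAVING for the per-group MIN condition

Corrected query:
SELECT dept, MIN(salary) FROM employees GROUP BY dept HAVING MIN(salary) >= 91607

Result:
dept    | MIN(salary)
--------+------------
HR      | 144966     
Sales   | 92027      
Support | 127366     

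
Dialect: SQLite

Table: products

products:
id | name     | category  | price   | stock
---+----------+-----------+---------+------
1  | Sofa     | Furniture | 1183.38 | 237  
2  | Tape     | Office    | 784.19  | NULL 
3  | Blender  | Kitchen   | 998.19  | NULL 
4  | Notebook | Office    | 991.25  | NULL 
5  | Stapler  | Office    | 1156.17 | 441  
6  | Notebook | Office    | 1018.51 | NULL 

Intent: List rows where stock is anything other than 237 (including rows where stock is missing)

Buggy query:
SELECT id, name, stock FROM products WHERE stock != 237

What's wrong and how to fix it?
Bug: Inequality against NULL is unknown, not true; rows with NULL are dropped

Fix: Add an explicit OR stock IS NULL to include the missing-value rows

Corrected query:
SELECT id, name, stock FROM products WHERE stock != 237 OR stock IS NULL

Result:
id | name     | stock
---+----------+------
2  | Tape     | NULL 
3  | Blender  | NULL 
4  | Notebook | NULL 
5  | Stapler  | 441  
6  | Notebook | NULL 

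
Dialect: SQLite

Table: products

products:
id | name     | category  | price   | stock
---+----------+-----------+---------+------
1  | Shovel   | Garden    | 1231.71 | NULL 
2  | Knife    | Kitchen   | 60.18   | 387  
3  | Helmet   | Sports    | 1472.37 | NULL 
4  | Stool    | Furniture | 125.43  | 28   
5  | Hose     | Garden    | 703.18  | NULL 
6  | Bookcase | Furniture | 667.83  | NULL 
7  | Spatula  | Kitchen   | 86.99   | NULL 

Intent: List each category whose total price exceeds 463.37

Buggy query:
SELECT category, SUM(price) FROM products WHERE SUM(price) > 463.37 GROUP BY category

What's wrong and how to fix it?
Bug: SUM(price) is an aggregate, but WHERE filters rows before aggregation

Fix: Use HAVING (which filters groups after aggregation) instead of WHERE

Corrected query:
SELECT category, SUM(price) FROM products GROUP BY category HAVING SUM(price) > 463.37

Result:
category  | SUM(price)
----------+-----------
Furniture | 793.26    
Garden    | 1934.89   
Sports    | 1472.37   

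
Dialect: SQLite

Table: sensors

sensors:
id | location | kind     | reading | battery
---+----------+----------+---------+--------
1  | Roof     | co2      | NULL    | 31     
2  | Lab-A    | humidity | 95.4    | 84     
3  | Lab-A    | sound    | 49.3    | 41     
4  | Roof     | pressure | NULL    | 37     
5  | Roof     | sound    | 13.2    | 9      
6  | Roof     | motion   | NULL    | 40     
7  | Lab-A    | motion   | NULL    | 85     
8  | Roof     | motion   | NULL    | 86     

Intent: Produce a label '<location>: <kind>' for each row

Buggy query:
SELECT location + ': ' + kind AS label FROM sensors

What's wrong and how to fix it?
Bug: '+' is numeric addition; on text columns SQLite converts them to 0 instead of concatenating

Fix: Use the || operator for string concatenation

Corrected query:
SELECT location || ': ' || kind AS label FROM sensors

Result:
label          
---------------
Roof: co2      
Lab-A: humidity
Lab-A: sound   
Roof: pressure 
Roof: sound    
Roof: motion   
Lab-A: motion  
Roof: motion   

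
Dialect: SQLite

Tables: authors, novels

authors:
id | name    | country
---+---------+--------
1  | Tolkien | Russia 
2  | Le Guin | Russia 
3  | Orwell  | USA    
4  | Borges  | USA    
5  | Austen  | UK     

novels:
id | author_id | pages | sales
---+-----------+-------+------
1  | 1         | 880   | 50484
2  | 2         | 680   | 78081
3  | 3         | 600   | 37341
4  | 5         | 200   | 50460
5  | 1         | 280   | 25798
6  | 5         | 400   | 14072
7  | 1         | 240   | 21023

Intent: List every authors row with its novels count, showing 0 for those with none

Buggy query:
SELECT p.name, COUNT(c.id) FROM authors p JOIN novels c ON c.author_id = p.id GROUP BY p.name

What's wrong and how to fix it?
Bug: An inner join excludes parents with zero children

Fix: Switch to LEFT JOIN to retain unmatched parent rows

Corrected query:
SELECT p.name, COUNT(c.id) FROM authors p LEFT JOIN novels c ON c.author_id = p.id GROUP BY p.name

Result:
name    | COUNT(c.id)
--------+------------
Austen  | 2          
Borges  | 0          
Le Guin | 1          
Orwell  | 1          
Tolkien | 3          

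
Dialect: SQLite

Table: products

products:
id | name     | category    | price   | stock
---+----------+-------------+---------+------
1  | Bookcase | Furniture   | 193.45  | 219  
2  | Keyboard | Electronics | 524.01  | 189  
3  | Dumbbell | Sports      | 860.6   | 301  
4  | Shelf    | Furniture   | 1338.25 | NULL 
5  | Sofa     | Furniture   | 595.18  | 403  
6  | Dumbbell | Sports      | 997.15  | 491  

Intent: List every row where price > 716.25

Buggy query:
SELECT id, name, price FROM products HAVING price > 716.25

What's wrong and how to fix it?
Bug: HAVING filters the output of aggregation, but this query has no GROUP BY and no aggregate functions, so SQLite rejects it (HAVING clause on a non-aggregate query); the condition here is per row

Fix: Replace HAVING with WHERE since the condition applies to individual rows

Corrected query:
SELECT id, name, price FROM products WHERE price > 716.25

Result:
id | name     | price  
---+----------+--------
3  | Dumbbell | 860.6  
4  | Shelf    | 1338.25
6  | Dumbbell | 997.15 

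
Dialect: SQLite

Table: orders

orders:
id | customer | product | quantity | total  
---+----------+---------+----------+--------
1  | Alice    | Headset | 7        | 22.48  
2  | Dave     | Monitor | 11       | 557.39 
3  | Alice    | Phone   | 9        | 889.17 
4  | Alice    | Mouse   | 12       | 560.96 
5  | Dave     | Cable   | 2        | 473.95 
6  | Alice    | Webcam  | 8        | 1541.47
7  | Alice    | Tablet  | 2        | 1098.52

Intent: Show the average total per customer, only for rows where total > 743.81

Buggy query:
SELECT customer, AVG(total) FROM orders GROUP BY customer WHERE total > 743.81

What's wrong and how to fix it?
Bug: Row-level WHERE must come before GROUP BY in the clause order

Fix: Move the WHERE clause before GROUP BY

Corrected query:
SELECT customer, AVG(total) FROM orders WHERE total > 743.81 GROUP BY customer

Result:
customer | AVG(total) 
---------+------------
Alice    | 1176.386667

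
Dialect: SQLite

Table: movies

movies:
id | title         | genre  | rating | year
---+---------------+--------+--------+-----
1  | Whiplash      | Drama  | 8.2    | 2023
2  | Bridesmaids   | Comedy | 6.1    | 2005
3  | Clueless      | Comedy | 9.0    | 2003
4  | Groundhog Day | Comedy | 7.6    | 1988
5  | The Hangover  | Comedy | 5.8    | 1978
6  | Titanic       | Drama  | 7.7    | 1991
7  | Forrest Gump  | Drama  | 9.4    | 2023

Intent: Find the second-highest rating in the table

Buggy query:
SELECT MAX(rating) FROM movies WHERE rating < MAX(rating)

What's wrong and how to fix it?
Bug: MAX(rating) on the right of the comparison is an aggregate-in-WHERE error

Fix: Put the inner MAX in a scalar subquery

Corrected query:
SELECT MAX(rating) FROM movies WHERE rating < (SELECT MAX(rating) FROM movies)

Result:
MAX(rating)
-----------
9          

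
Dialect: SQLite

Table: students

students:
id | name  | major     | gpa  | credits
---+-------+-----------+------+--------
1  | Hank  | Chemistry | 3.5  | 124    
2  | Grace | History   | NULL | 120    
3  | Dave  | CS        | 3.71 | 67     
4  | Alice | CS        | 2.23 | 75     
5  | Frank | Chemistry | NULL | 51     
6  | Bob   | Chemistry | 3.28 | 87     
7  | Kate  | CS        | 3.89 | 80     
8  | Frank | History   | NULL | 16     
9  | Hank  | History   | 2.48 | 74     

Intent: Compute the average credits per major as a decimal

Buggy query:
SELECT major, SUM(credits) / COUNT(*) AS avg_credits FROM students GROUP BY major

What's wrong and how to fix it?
Bug: Both operands are integers, so '/' performs integer division and truncates

Fix: Cast one side to REAL so the division keeps the fractional part

Corrected query:
SELECT major, SUM(credits) * 1.0 / COUNT(*) AS avg_credits FROM students GROUP BY major

Result:
major     | avg_credits
----------+------------
CS        | 74         
Chemistry | 87.333333  
History   | 70         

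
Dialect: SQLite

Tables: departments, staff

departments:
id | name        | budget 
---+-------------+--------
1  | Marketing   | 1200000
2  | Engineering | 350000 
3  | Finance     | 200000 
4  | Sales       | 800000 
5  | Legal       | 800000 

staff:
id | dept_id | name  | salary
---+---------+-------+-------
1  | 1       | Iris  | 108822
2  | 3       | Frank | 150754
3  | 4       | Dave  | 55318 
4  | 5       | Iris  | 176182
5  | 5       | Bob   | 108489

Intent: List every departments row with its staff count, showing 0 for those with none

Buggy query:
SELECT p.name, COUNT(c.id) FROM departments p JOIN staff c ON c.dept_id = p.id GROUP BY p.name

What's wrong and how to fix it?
Bug: An inner join excludes parents with zero children

Fix: Switch to LEFT JOIN to retain unmatched parent rows

Corrected query:
SELECT p.name, COUNT(c.id) FROM departments p LEFT JOIN staff c ON c.dept_id = p.id GROUP BY p.name

Result:
name        | COUNT(c.id)
------------+------------
Engineering | 0          
Finance     | 1          
Legal       | 2          
Marketing   | 1          
Sales       | 1          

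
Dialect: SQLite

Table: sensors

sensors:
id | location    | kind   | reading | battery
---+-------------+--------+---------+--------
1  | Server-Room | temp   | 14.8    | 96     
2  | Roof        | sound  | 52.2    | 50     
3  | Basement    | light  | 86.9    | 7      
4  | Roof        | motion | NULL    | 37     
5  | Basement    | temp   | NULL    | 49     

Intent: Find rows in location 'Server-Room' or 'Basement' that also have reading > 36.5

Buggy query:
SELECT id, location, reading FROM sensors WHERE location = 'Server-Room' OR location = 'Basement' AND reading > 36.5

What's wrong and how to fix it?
Bug: Without parentheses, AND is evaluated before OR, so the reading filter only applies to the 'Basement' branch

Fix: Group the OR with parentheses (or use IN), then AND the threshold

Corrected query:
SELECT id, location, reading FROM sensors WHERE (location = 'Server-Room' OR location = 'Basement') AND reading > 36.5

Result:
id | location | reading
---+----------+--------
3  | Basement | 86.9   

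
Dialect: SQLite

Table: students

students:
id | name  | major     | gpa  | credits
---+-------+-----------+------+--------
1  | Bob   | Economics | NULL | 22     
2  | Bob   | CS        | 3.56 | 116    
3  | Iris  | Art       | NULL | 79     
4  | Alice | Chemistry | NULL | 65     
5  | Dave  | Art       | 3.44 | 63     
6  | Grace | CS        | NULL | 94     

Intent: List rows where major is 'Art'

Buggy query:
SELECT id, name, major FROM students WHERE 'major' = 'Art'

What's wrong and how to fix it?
Bug: 'major' in single quotes is a string literal, not the column; the comparison is literal-vs-literal and never true

Fix: Remove the quotes around the column name (or use double quotes for an identifier)

Corrected query:
SELECT id, name, major FROM students WHERE major = 'Art'

Result:
id | name | major
---+------+------
3  | Iris | Art  
5  | Dave | Art  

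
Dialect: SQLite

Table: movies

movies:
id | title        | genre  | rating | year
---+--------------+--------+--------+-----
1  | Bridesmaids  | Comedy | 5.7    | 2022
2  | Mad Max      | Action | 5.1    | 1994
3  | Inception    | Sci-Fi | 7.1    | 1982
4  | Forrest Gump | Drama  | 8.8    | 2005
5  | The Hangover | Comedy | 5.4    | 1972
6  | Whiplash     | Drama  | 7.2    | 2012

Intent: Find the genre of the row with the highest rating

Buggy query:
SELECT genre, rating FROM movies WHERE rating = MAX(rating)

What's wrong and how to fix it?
Bug: WHERE is evaluated per row; an aggregate over the whole table isn't defined there

Fix: Use a subquery: WHERE rating = (SELECT MAX(rating) FROM movies)

Corrected query:
SELECT genre, rating FROM movies WHERE rating = (SELECT MAX(rating) FROM movies)

Result:
genre | rating
------+-------
Drama | 8.8   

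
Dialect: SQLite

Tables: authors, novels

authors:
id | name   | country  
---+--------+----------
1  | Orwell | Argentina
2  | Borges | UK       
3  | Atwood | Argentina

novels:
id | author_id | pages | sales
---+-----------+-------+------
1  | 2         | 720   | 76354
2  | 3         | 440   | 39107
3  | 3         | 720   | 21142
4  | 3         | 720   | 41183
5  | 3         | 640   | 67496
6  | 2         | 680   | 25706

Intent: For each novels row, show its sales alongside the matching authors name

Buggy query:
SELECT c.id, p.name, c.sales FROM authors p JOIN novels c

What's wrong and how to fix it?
Bug: JOIN with no ON clause produces a cartesian product; every novels row pairs with every authors row

Fix: Specify the join condition linking the foreign key to the parent id

Corrected query:
SELECT c.id, p.name, c.sales FROM authors p JOIN novels c ON c.author_id = p.id

Result:
id | name   | sales
---+--------+------
1  | Borges | 76354
2  | Atwood | 39107
3  | Atwood | 21142
4  | Atwood | 41183
5  | Atwood | 67496
6  | Borges | 25706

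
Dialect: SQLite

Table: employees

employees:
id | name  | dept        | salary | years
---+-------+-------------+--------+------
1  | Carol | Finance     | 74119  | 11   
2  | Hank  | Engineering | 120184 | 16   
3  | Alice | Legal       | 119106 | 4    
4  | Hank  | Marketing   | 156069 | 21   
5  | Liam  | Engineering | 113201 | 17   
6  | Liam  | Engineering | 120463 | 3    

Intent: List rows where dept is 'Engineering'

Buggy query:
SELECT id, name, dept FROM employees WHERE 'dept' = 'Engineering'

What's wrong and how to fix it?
Bug: 'dept' in single quotes is a string literal, not the column; the comparison is literal-vs-literal and never true

Fix: Reference the column as dept without single quotes

Corrected query:
SELECT id, name, dept FROM employees WHERE dept = 'Engineering'

Result:
id | name | dept       
---+------+------------
2  | Hank | Engineering
5  | Liam | Engineering
6  | Liam | Engineering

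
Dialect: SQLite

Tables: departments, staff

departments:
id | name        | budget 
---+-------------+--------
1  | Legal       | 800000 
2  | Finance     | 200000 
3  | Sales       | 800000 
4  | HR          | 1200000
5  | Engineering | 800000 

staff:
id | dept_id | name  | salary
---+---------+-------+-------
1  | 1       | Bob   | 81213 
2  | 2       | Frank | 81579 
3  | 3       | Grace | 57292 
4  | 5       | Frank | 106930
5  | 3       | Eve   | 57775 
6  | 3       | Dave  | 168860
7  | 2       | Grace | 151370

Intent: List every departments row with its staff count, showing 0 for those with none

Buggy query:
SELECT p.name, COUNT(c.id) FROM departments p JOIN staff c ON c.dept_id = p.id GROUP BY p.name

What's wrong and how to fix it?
Bug: INNER JOIN drops departments rows that have no matching staff rows

Fix: Use LEFT JOIN so parents without children still appear (COUNT(c.id) gives 0)

Corrected query:
SELECT p.name, COUNT(c.id) FROM departments p LEFT JOIN staff c ON c.dept_id = p.id GROUP BY p.name

Result:
name        | COUNT(c.id)
------------+------------
Engineering | 1          
Finance     | 2          
HR          | 0          
Legal       | 1          
Sales       | 3          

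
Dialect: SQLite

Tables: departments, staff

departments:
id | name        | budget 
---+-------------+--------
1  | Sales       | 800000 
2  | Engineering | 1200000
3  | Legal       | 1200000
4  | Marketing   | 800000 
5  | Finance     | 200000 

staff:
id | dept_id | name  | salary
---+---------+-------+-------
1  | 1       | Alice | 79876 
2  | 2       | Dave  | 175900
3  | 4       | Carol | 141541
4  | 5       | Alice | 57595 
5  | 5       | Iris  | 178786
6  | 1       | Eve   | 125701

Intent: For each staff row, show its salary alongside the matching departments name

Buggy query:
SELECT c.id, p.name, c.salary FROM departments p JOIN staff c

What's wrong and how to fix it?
Bug: JOIN with no ON clause produces a cartesian product; every staff row pairs with every departments row

Fix: Specify the join condition linking the foreign key to the parent id

Corrected query:
SELECT c.id, p.name, c.salary FROM departments p JOIN staff c ON c.dept_id = p.id

Result:
id | name        | salary
---+-------------+-------
1  | Sales       | 79876 
2  | Engineering | 175900
3  | Marketing   | 141541
4  | Finance     | 57595 
5  | Finance     | 178786
6  | Sales       | 125701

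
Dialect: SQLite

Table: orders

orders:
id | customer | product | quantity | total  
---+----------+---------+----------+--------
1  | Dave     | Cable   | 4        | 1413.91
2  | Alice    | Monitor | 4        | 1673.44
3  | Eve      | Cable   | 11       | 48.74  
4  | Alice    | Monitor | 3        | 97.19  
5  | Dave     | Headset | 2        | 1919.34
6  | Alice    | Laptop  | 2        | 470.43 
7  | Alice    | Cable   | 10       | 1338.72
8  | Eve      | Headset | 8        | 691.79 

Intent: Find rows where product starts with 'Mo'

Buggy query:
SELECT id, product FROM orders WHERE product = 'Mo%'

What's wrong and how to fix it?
Bug: '=' compares the literal string including the % character; pattern matching needs LIKE

Fix: Replace '=' with LIKE so 'Mo%' is treated as a pattern

Corrected query:
SELECT id, product FROM orders WHERE product LIKE 'Mo%'

Result:
id | product
---+--------
2  | Monitor
4  | Monitor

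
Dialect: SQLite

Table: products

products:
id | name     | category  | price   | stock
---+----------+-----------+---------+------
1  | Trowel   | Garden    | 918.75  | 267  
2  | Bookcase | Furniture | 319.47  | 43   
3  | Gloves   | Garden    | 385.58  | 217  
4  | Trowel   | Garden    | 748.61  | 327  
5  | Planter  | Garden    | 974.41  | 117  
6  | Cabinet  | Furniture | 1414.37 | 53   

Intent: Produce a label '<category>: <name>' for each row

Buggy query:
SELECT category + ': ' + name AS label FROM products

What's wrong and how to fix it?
Bug: '+' is numeric addition; on text columns SQLite converts them to 0 instead of concatenating

Fix: Use the || operator for string concatenation

Corrected query:
SELECT category || ': ' || name AS label FROM products

Result:
label              
-------------------
Garden: Trowel     
Furniture: Bookcase
Garden: Gloves     
Garden: Trowel     
Garden: Planter    
Furniture: Cabinet 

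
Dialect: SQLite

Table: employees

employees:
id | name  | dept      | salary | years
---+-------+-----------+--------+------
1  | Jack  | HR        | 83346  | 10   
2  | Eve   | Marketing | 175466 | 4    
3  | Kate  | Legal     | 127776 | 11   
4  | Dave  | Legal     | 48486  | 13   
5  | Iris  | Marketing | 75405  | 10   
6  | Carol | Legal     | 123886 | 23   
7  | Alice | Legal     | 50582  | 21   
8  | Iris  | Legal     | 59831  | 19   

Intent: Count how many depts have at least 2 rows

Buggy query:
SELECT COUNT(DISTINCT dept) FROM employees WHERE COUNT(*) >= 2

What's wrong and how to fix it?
Bug: WHERE filters individual rows, not groups, so a group-level COUNT is invalid there

Fix: Group first with HAVING COUNT(*) >= 2, then COUNT the resulting groups

Corrected query:
SELECT COUNT(*) FROM (SELECT dept FROM employees GROUP BY dept HAVING COUNT(*) >= 2)

Result:
COUNT(*)
--------
2       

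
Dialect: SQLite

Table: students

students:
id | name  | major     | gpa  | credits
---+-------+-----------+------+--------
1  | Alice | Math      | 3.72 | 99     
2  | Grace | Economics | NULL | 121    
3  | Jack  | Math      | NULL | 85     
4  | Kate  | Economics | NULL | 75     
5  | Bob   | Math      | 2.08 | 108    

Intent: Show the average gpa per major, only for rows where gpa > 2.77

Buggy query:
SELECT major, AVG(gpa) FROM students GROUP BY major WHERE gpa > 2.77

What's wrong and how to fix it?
Bug: Row-level WHERE must come before GROUP BY in the clause order

Fix: Move the WHERE clause before GROUP BY

Corrected query:
SELECT major, AVG(gpa) FROM students WHERE gpa > 2.77 GROUP BY major

Result:
major | AVG(gpa)
------+---------
Math  | 3.72    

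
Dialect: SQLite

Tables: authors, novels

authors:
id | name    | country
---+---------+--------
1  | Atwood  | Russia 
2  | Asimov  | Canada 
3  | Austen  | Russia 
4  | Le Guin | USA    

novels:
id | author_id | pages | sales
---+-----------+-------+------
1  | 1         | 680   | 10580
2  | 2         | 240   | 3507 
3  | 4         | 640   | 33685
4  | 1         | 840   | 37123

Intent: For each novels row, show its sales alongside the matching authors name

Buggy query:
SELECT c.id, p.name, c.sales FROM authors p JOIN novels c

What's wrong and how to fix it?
Bug: JOIN with no ON clause produces a cartesian product; every novels row pairs with every authors row

Fix: Add ON c.author_id = p.id to the JOIN

Corrected query:
SELECT c.id, p.name, c.sales FROM authors p JOIN novels c ON c.author_id = p.id

Result:
id | name    | sales
---+---------+------
1  | Atwood  | 10580
2  | Asimov  | 3507 
3  | Le Guin | 33685
4  | Atwood  | 37123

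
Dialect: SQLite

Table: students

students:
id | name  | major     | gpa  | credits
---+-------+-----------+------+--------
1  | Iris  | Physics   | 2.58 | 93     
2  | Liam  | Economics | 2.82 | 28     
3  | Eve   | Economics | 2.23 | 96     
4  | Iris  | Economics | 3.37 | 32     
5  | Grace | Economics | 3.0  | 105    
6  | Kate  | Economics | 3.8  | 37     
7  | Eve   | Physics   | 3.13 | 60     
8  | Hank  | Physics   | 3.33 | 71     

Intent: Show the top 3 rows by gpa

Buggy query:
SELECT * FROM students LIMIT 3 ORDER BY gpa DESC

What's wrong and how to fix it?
Bug: LIMIT must come after ORDER BY

Fix: Swap the clauses: ORDER BY first, then LIMIT

Corrected query:
SELECT * FROM students ORDER BY gpa DESC LIMIT 3

Result:
id | name | major     | gpa  | credits
---+------+-----------+------+--------
6  | Kate | Economics | 3.8  | 37     
4  | Iris | Economics | 3.37 | 32     
8  | Hank | Physics   | 3.33 | 71     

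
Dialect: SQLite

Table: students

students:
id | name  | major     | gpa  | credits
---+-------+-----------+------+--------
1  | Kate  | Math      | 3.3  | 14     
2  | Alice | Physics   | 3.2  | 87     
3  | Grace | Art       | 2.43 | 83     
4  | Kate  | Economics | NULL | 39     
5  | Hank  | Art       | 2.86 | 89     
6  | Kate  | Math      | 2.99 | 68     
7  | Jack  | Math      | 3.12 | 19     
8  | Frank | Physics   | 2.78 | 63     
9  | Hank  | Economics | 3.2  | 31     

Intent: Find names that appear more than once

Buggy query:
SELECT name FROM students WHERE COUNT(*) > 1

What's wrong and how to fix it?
Bug: COUNT(*) is an aggregate and cannot be used in WHERE

Fix: GROUP BY name, then filter groups with HAVING COUNT(*) > 1

Corrected query:
SELECT name FROM students GROUP BY name HAVING COUNT(*) > 1

Result:
name
----
Hank
Kate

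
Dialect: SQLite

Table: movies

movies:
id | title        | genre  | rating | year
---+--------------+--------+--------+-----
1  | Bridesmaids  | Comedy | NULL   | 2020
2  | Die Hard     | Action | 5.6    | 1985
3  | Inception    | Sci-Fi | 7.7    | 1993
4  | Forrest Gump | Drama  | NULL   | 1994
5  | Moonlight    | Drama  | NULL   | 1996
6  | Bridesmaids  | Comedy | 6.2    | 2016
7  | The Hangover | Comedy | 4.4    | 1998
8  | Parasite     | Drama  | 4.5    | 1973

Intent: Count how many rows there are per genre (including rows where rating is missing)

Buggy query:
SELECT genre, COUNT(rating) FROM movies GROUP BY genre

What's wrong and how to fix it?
Bug: COUNT(column) counts non-NULL values only; rows with NULL rating aren't counted

Fix: Use COUNT(*) to count all rows regardless of NULL

Corrected query:
SELECT genre, COUNT(*) FROM movies GROUP BY genre

Result:
genre  | COUNT(*)
-------+---------
Action | 1       
Comedy | 3       
Drama  | 3       
Sci-Fi | 1       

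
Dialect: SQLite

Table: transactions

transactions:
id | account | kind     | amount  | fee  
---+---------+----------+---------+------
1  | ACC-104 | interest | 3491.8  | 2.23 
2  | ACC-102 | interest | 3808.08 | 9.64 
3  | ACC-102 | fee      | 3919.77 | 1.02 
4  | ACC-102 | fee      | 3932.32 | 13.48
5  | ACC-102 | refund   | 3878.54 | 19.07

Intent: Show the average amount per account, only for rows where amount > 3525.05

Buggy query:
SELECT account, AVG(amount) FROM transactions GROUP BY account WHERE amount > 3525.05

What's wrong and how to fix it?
Bug: Row-level WHERE must come before GROUP BY in the clause order

Fix: Move the WHERE clause before GROUP BY

Corrected query:
SELECT account, AVG(amount) FROM transactions WHERE amount > 3525.05 GROUP BY account

Result:
account | AVG(amount)
--------+------------
ACC-102 | 3884.6775  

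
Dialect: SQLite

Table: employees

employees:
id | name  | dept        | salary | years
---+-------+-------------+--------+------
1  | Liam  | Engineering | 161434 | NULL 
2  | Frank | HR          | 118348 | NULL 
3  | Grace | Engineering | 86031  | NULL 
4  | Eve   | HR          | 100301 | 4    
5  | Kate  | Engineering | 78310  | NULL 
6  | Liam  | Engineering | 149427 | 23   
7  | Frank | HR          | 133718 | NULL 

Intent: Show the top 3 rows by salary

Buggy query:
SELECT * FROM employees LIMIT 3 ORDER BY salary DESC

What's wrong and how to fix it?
Bug: LIMIT must come after ORDER BY

Fix: Swap the clauses: ORDER BY first, then LIMIT

Corrected query:
SELECT * FROM employees ORDER BY salary DESC LIMIT 3

Result:
id | name  | dept        | salary | years
---+-------+-------------+--------+------
1  | Liam  | Engineering | 161434 | NULL 
6  | Liam  | Engineering | 149427 | 23   
7  | Frank | HR          | 133718 | NULL 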